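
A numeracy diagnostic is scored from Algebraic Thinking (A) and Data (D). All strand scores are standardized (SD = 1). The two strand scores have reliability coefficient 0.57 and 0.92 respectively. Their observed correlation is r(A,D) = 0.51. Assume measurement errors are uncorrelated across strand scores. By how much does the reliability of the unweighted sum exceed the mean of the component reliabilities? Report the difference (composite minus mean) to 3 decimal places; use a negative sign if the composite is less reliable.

0.086

Var(sum) = 2 + 1.02 = 3.02; true-score variance = 1.49 + 1.02 = 2.51; composite reliability = 0.8311.
Mean component reliability = 0.7450.
Difference = 0.8311 − 0.7450 = 0.086.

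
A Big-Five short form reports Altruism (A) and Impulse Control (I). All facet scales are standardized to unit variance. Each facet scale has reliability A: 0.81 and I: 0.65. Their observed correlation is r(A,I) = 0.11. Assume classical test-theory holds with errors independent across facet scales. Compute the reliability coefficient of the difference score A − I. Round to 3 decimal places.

0.697

Var(A−I) = 1 + 1 − 2·0.11 = 2 − 0.22 = 1.78.
Under uncorrelated errors the observed covariances equal the true-score covariances, so only the own-variance terms attenuate.
True-score variance = [0.81 + 0.65] − 0.22 = 1.46 − 0.22 = 1.24.
Reliability = 1.24 / 1.78 = 0.697.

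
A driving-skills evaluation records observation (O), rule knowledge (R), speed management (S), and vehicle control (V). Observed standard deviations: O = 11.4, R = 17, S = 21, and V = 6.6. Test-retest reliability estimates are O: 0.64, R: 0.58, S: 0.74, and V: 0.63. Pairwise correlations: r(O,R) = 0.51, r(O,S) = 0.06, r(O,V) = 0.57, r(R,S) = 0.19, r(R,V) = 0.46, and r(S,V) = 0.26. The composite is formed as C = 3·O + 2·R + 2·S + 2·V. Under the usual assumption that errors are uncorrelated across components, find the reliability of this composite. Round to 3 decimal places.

0.806

Var(C) = 3²·11.4² + 2²·17² + 2²·21² + 2²·6.6² + 2·[6·11.4·17·0.51 + 6·11.4·21·0.06 + 6·11.4·6.6·0.57 + 4·17·21·0.19 + 4·17·6.6·0.46 + 4·21·6.6·0.26] = 4263.88 + 3116.89 = 7380.77.
Because errors are independent across components, Cov(Tᵢ,Tⱼ) = Cov(Xᵢ,Xⱼ); the off-diagonal part of the true-score variance is the same as above.
True-score variance = [3²·11.4²·0.64 + 2²·17²·0.58 + 2²·21²·0.74 + 2²·6.6²·0.63] + 3116.89 = 2834.18 + 3116.89 = 5951.07.
Reliability = 5951.07 / 7380.77 = 0.806.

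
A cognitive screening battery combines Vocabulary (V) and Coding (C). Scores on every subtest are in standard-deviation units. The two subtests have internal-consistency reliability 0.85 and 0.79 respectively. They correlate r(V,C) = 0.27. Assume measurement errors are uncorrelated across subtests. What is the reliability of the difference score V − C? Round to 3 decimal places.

0.753

Var(V−C) = 1 + 1 − 2·0.27 = 2 − 0.54 = 1.46.
With uncorrelated errors the cross-covariances are all true-score covariance, so they carry over unchanged; only the diagonal terms shrink to ρᵢσᵢ².
True-score variance = [0.85 + 0.79] − 0.54 = 1.64 − 0.54 = 1.1.
Reliability = 1.1 / 1.46 = 0.753.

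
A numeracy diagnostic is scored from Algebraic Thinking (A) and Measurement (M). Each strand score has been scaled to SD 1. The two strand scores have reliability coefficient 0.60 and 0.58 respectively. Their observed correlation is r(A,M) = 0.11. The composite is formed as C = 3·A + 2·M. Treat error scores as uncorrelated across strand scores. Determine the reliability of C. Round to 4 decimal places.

Var(C) = 3² + 2² + 2·[6·0.11] = 13 + 1.32 = 14.32.
Under uncorrelated errors the observed covariances equal the true-score covariances, so only the own-variance terms attenuate.
True-score variance = [3²·0.60 + 2²·0.58] + 1.32 = 7.72 + 1.32 = 9.04.
Reliability = 9.04 / 14.32 = 0.6313.

0.6313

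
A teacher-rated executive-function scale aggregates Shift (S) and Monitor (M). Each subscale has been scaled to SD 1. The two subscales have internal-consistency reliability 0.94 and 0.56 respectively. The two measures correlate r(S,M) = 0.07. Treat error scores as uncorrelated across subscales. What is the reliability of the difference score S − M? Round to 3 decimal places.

0.731

Var(S−M) = 1 + 1 − 2·0.07 = 2 − 0.14 = 1.86.
With uncorrelated errors the cross-covariances are all true-score covariance, so they carry over unchanged; only the diagonal terms shrink to ρᵢσᵢ².
True-score variance = [0.94 + 0.56] − 0.14 = 1.5 − 0.14 = 1.36.
Reliability = 1.36 / 1.86 = 0.731.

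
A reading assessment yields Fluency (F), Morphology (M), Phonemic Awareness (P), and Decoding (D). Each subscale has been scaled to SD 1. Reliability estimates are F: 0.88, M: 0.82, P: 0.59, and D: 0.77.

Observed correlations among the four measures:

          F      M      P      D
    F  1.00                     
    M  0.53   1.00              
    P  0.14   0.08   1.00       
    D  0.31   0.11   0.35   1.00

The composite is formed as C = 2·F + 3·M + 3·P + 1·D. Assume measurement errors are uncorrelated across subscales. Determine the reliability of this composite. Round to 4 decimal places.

Var(C) = 2² + 3² + 3² + 1 + 2·[6·0.53 + 6·0.14 + 2·0.31 + 9·0.08 + 3·0.11 + 3·0.35] = 23 + 13.48 = 36.48.
Under uncorrelated errors the observed covariances equal the true-score covariances, so only the own-variance terms attenuate.
True-score variance = [2²·0.88 + 3²·0.82 + 3²·0.59 + 0.77] + 13.48 = 16.98 + 13.48 = 30.46.
Reliability = 30.46 / 36.48 = 0.8350.

0.8350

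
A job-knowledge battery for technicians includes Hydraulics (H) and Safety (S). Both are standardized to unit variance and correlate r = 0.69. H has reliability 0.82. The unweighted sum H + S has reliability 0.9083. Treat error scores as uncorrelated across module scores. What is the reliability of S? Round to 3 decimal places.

0.870

Var(H+S) = 2 + 2·0.69 = 3.380.
True-score variance = ρ_H + ρ_S + 2·0.69, so 0.9083 = (0.82 + ρ_S + 1.38) / 3.380.
ρ_S = 0.9083·3.380 − 0.82 − 1.38 = 0.870.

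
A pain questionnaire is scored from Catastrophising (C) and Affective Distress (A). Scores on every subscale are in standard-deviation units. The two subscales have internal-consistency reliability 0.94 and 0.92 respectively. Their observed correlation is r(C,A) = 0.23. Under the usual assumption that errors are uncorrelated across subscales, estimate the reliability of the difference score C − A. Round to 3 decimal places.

0.909

Var(C−A) = 1 + 1 − 2·0.23 = 2 − 0.46 = 1.54.
Because errors are independent across components, Cov(Tᵢ,Tⱼ) = Cov(Xᵢ,Xⱼ); the off-diagonal part of the true-score variance is the same as above.
True-score variance = [0.94 + 0.92] − 0.46 = 1.86 − 0.46 = 1.4.
Reliability = 1.4 / 1.54 = 0.909.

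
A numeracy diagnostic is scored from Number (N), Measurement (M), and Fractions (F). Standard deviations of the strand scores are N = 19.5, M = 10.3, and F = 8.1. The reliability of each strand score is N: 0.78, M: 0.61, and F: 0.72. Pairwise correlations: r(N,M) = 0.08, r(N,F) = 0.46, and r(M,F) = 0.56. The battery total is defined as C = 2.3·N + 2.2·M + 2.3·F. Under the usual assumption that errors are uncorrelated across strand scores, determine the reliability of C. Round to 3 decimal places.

0.827

Var(C) = 2.3²·19.5² + 2.2²·10.3² + 2.3²·8.1² + 2·[5.06·19.5·10.3·0.08 + 5.29·19.5·8.1·0.46 + 5.06·10.3·8.1·0.56] = 2872.07 + 1404.13 = 4276.21.
With uncorrelated errors the cross-covariances are all true-score covariance, so they carry over unchanged; only the diagonal terms shrink to ρᵢσᵢ².
True-score variance = [2.3²·19.5²·0.78 + 2.2²·10.3²·0.61 + 2.3²·8.1²·0.72] + 1404.13 = 2132.1 + 1404.13 = 3536.24.
Reliability = 3536.24 / 4276.21 = 0.827.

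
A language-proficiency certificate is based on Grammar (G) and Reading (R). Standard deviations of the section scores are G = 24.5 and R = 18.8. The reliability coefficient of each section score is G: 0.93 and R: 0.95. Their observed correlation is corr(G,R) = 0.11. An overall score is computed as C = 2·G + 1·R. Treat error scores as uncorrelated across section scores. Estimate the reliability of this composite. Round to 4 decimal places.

0.9372

Var(C) = 2²·24.5² + 18.8² + 2·[2·24.5·18.8·0.11] = 2754.44 + 202.664 = 2957.1.
Under uncorrelated errors the observed covariances equal the true-score covariances, so only the own-variance terms attenuate.
True-score variance = [2²·24.5²·0.93 + 18.8²·0.95] + 202.664 = 2568.7 + 202.664 = 2771.36.
Reliability = 2771.36 / 2957.1 = 0.9372.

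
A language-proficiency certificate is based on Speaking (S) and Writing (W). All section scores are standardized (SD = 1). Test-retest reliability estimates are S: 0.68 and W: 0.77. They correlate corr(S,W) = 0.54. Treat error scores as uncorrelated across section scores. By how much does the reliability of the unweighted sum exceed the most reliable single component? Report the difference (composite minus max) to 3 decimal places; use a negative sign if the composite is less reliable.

0.051

Var(sum) = 2 + 1.08 = 3.08; true-score variance = 1.45 + 1.08 = 2.53; composite reliability = 0.8214.
Max component reliability = 0.7700.
Difference = 0.8214 − 0.7700 = 0.051.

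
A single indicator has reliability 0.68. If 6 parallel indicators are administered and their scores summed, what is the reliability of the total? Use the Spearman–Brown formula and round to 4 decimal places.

0.9273

ρ_k = kρ / (1 + (k−1)ρ) = 6·0.68 / (1 + 5·0.68) = 4.080 / 4.400 = 0.9273.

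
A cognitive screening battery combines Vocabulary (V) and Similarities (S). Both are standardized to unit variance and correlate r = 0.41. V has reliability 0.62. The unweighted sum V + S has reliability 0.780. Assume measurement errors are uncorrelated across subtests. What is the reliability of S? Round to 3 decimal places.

Var(V+S) = 2 + 2·0.41 = 2.820.
True-score variance = ρ_V + ρ_S + 2·0.41, so 0.780 = (0.62 + ρ_S + 0.82) / 2.820.
ρ_S = 0.780·2.820 − 0.62 − 0.82 = 0.760.

0.760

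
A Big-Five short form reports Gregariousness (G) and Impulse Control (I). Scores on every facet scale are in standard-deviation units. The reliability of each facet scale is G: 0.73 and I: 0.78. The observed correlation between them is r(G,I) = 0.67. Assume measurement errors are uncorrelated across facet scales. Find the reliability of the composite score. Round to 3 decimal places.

Var(G+I) = 2 + 2·[0.67] = 2 + 1.34 = 3.34.
Under uncorrelated errors the observed covariances equal the true-score covariances, so only the own-variance terms attenuate.
True-score variance = [0.73 + 0.78] + 1.34 = 1.51 + 1.34 = 2.85.
Reliability = 2.85 / 3.34 = 0.853.

0.853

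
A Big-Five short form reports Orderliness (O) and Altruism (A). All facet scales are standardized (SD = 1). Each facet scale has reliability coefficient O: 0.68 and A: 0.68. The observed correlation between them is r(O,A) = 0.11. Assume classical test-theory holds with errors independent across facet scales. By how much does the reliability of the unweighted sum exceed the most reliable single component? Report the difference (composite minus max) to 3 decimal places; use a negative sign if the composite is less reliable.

Var(sum) = 2 + 0.22 = 2.22; true-score variance = 1.36 + 0.22 = 1.58; composite reliability = 0.7117.
Max component reliability = 0.6800.
Difference = 0.7117 − 0.6800 = 0.032.

0.032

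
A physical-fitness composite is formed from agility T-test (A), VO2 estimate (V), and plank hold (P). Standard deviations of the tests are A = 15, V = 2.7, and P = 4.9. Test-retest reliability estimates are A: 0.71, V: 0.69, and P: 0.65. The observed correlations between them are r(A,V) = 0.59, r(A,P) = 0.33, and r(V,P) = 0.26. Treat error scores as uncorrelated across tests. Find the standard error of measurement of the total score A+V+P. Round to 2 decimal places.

8.71

Var(total) = 256.3 + 103.18 = 359.48.
True-score variance = 180.387 + 103.18 = 283.566, so reliability = 0.7888.
Error variance = 359.48 − 283.566 = 75.9134; SEM = √75.9134 = 8.71.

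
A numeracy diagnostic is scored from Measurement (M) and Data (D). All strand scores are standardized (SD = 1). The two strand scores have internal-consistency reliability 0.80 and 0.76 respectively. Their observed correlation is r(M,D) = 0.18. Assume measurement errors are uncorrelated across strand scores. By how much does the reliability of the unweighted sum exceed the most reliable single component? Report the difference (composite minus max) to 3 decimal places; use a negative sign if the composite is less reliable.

0.014

Var(sum) = 2 + 0.36 = 2.36; true-score variance = 1.56 + 0.36 = 1.92; composite reliability = 0.8136.
Max component reliability = 0.8000.
Difference = 0.8136 − 0.8000 = 0.014.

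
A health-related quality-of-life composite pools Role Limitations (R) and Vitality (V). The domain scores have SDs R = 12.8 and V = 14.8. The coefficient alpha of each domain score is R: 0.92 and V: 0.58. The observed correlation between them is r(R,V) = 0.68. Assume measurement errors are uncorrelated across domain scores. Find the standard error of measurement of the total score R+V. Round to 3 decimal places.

Var(total) = 382.88 + 257.638 = 640.518.
True-score variance = 277.776 + 257.638 = 535.414, so reliability = 0.8359.
Error variance = 640.518 − 535.414 = 105.104; SEM = √105.104 = 10.252.

10.252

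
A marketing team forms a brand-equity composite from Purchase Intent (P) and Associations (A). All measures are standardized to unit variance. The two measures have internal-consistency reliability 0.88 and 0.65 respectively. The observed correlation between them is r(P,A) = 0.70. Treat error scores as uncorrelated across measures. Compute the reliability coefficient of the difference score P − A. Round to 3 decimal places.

0.217

Var(P−A) = 1 + 1 − 2·0.70 = 2 − 1.4 = 0.6.
Because errors are independent across components, Cov(Tᵢ,Tⱼ) = Cov(Xᵢ,Xⱼ); the off-diagonal part of the true-score variance is the same as above.
True-score variance = [0.88 + 0.65] − 1.4 = 1.53 − 1.4 = 0.13.
Reliability = 0.13 / 0.6 = 0.217.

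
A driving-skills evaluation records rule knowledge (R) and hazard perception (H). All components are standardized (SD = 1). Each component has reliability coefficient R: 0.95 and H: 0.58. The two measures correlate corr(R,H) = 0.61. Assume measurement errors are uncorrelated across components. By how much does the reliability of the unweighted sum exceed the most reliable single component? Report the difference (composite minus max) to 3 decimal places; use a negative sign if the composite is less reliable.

-0.096

Var(sum) = 2 + 1.22 = 3.22; true-score variance = 1.53 + 1.22 = 2.75; composite reliability = 0.8540.
Max component reliability = 0.9500.
Difference = 0.8540 − 0.9500 = -0.096.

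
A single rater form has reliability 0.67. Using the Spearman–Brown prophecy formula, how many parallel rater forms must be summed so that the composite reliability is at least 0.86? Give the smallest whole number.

4

k ≥ ρ*(1−ρ₁)/(ρ₁(1−ρ*)) = 0.86·0.33 / (0.67·0.14) = 3.026.
Smallest integer k = 4.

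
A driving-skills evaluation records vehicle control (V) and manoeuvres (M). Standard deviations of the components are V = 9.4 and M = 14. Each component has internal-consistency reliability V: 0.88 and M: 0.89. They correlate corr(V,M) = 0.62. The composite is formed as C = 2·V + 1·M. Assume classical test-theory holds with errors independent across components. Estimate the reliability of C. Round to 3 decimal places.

0.927

Var(C) = 2²·9.4² + 14² + 2·[2·9.4·14·0.62] = 549.44 + 326.368 = 875.808.
Under uncorrelated errors the observed covariances equal the true-score covariances, so only the own-variance terms attenuate.
True-score variance = [2²·9.4²·0.88 + 14²·0.89] + 326.368 = 485.467 + 326.368 = 811.835.
Reliability = 811.835 / 875.808 = 0.927.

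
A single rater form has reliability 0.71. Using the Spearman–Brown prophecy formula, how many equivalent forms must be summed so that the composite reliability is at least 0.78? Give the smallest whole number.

2

k ≥ ρ*(1−ρ₁)/(ρ₁(1−ρ*)) = 0.78·0.29 / (0.71·0.22) = 1.448.
Smallest integer k = 2.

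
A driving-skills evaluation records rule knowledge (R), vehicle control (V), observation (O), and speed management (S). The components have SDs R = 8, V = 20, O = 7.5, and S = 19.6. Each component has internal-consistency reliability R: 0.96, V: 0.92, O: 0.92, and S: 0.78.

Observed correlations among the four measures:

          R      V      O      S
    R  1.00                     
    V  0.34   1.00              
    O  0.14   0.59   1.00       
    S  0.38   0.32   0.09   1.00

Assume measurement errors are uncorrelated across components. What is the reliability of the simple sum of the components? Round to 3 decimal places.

0.923

Var(R+V+O+S) = 8² + 20² + 7.5² + 19.6² + 2·[8·20·0.34 + 8·7.5·0.14 + 8·19.6·0.38 + 20·7.5·0.59 + 20·19.6·0.32 + 7.5·19.6·0.09] = 904.41 + 699.108 = 1603.52.
Because errors are independent across components, Cov(Tᵢ,Tⱼ) = Cov(Xᵢ,Xⱼ); the off-diagonal part of the true-score variance is the same as above.
True-score variance = [8²·0.96 + 20²·0.92 + 7.5²·0.92 + 19.6²·0.78] + 699.108 = 780.835 + 699.108 = 1479.94.
Reliability = 1479.94 / 1603.52 = 0.923.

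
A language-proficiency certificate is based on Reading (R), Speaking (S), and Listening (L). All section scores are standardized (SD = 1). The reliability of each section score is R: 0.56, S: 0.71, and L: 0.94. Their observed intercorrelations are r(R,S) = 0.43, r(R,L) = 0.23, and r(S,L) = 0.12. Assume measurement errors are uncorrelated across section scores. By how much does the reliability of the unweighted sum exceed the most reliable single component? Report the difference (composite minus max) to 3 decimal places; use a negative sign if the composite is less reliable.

-0.113

Var(sum) = 3 + 1.56 = 4.56; true-score variance = 2.21 + 1.56 = 3.77; composite reliability = 0.8268.
Max component reliability = 0.9400.
Difference = 0.8268 − 0.9400 = -0.113.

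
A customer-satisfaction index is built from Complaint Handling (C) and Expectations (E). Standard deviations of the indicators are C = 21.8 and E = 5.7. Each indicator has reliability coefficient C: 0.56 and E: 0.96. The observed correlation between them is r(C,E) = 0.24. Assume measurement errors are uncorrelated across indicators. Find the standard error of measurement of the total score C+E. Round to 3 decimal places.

Var(total) = 507.73 + 59.6448 = 567.375.
True-score variance = 297.325 + 59.6448 = 356.97, so reliability = 0.6292.
Error variance = 567.375 − 356.97 = 210.405; SEM = √210.405 = 14.505.

14.505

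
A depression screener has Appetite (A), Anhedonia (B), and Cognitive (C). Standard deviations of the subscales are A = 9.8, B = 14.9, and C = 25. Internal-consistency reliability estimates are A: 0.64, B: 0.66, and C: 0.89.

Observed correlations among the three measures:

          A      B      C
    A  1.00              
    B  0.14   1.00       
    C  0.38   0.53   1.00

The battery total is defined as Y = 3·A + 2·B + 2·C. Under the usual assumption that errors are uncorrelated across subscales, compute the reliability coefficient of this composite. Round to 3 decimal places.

Var(Y) = 3²·9.8² + 2²·14.9² + 2²·25² + 2·[6·9.8·14.9·0.14 + 6·9.8·25·0.38 + 4·14.9·25·0.53] = 4252.4 + 2941.91 = 7194.31.
Because errors are independent across components, Cov(Tᵢ,Tⱼ) = Cov(Xᵢ,Xⱼ); the off-diagonal part of the true-score variance is the same as above.
True-score variance = [3²·9.8²·0.64 + 2²·14.9²·0.66 + 2²·25²·0.89] + 2941.91 = 3364.3 + 2941.91 = 6306.21.
Reliability = 6306.21 / 7194.31 = 0.877.

0.877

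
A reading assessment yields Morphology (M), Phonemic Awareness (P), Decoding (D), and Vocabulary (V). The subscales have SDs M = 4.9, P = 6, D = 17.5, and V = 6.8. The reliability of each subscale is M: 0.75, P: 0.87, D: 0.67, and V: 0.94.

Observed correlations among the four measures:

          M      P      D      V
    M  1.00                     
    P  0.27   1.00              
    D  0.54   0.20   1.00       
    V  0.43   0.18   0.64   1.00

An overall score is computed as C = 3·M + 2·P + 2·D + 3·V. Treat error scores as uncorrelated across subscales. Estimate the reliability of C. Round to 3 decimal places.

Var(C) = 3²·4.9² + 2²·6² + 2²·17.5² + 3²·6.8² + 2·[6·4.9·6·0.27 + 6·4.9·17.5·0.54 + 9·4.9·6.8·0.43 + 4·6·17.5·0.20 + 6·6·6.8·0.18 + 6·17.5·6.8·0.64] = 2001.25 + 2078.86 = 4080.11.
With uncorrelated errors the cross-covariances are all true-score covariance, so they carry over unchanged; only the diagonal terms shrink to ρᵢσᵢ².
True-score variance = [3²·4.9²·0.75 + 2²·6²·0.87 + 2²·17.5²·0.67 + 3²·6.8²·0.94] + 2078.86 = 1499.29 + 2078.86 = 3578.15.
Reliability = 3578.15 / 4080.11 = 0.877.

0.877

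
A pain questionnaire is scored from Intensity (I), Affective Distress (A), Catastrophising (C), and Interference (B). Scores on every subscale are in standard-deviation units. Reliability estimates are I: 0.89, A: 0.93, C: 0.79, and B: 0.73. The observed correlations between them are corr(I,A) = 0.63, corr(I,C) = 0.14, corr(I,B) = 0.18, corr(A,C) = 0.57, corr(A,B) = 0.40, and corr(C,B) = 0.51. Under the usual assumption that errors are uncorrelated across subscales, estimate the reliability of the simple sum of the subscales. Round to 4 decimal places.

Var(I+A+C+B) = 4 + 2·[0.63 + 0.14 + 0.18 + 0.57 + 0.40 + 0.51] = 4 + 4.86 = 8.86.
Under uncorrelated errors the observed covariances equal the true-score covariances, so only the own-variance terms attenuate.
True-score variance = [0.89 + 0.93 + 0.79 + 0.73] + 4.86 = 3.34 + 4.86 = 8.2.
Reliability = 8.2 / 8.86 = 0.9255.

0.9255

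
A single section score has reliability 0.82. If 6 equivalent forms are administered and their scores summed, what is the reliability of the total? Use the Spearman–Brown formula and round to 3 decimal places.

0.965

ρ_k = kρ / (1 + (k−1)ρ) = 6·0.82 / (1 + 5·0.82) = 4.920 / 5.100 = 0.965.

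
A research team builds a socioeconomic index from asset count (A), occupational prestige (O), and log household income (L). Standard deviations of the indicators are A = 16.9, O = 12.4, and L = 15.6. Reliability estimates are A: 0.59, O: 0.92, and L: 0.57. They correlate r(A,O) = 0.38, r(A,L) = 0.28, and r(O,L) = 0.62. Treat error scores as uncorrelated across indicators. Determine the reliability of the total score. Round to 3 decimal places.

0.810

Var(A+O+L) = 16.9² + 12.4² + 15.6² + 2·[16.9·12.4·0.38 + 16.9·15.6·0.28 + 12.4·15.6·0.62] = 682.73 + 546.77 = 1229.5.
Because errors are independent across components, Cov(Tᵢ,Tⱼ) = Cov(Xᵢ,Xⱼ); the off-diagonal part of the true-score variance is the same as above.
True-score variance = [16.9²·0.59 + 12.4²·0.92 + 15.6²·0.57] + 546.77 = 448.684 + 546.77 = 995.454.
Reliability = 995.454 / 1229.5 = 0.810.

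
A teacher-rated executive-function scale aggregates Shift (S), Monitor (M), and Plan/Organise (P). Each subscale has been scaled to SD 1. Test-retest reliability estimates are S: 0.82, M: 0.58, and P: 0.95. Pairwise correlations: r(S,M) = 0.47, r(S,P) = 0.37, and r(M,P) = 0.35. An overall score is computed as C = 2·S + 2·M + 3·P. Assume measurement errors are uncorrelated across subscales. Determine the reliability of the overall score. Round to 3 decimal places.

0.903

Var(C) = 2² + 2² + 3² + 2·[4·0.47 + 6·0.37 + 6·0.35] = 17 + 12.4 = 29.4.
Because errors are independent across components, Cov(Tᵢ,Tⱼ) = Cov(Xᵢ,Xⱼ); the off-diagonal part of the true-score variance is the same as above.
True-score variance = [2²·0.82 + 2²·0.58 + 3²·0.95] + 12.4 = 14.15 + 12.4 = 26.55.
Reliability = 26.55 / 29.4 = 0.903.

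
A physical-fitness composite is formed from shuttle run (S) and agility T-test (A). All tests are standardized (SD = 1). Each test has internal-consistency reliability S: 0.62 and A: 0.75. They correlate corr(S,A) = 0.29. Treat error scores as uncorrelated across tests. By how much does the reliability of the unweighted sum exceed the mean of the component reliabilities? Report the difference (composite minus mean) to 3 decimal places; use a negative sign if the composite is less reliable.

Var(sum) = 2 + 0.58 = 2.58; true-score variance = 1.37 + 0.58 = 1.95; composite reliability = 0.7558.
Mean component reliability = 0.6850.
Difference = 0.7558 − 0.6850 = 0.071.

0.071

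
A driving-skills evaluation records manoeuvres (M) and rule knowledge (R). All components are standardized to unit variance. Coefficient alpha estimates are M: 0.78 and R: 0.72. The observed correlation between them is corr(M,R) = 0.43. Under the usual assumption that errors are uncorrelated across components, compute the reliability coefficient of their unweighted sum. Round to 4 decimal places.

0.8252

Var(M+R) = 2 + 2·[0.43] = 2 + 0.86 = 2.86.
With uncorrelated errors the cross-covariances are all true-score covariance, so they carry over unchanged; only the diagonal terms shrink to ρᵢσᵢ².
True-score variance = [0.78 + 0.72] + 0.86 = 1.5 + 0.86 = 2.36.
Reliability = 2.36 / 2.86 = 0.8252.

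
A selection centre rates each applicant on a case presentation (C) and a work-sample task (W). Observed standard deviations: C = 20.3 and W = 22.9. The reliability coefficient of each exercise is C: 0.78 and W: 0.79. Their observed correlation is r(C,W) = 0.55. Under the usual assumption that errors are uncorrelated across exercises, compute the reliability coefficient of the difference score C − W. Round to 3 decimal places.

0.528

Var(C−W) = 20.3² + 22.9² − 2·20.3·22.9·0.55 = 936.5 − 511.357 = 425.143.
Under uncorrelated errors the observed covariances equal the true-score covariances, so only the own-variance terms attenuate.
True-score variance = [20.3²·0.78 + 22.9²·0.79] − 511.357 = 735.714 − 511.357 = 224.357.
Reliability = 224.357 / 425.143 = 0.528.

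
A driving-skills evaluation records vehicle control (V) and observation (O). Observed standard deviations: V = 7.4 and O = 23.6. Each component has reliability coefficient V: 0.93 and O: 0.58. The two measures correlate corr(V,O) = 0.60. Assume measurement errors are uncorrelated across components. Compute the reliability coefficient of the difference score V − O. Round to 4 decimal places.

0.4088

Var(V−O) = 7.4² + 23.6² − 2·7.4·23.6·0.60 = 611.72 − 209.568 = 402.152.
Because errors are independent across components, Cov(Tᵢ,Tⱼ) = Cov(Xᵢ,Xⱼ); the off-diagonal part of the true-score variance is the same as above.
True-score variance = [7.4²·0.93 + 23.6²·0.58] − 209.568 = 373.964 − 209.568 = 164.396.
Reliability = 164.396 / 402.152 = 0.4088.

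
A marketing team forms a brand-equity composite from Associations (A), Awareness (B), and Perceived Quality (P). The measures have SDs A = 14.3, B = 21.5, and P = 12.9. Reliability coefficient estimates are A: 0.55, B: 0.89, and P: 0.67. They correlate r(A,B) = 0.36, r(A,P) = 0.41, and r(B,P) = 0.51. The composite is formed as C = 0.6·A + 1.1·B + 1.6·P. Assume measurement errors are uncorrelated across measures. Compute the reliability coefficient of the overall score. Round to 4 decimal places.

Var(C) = 0.6²·14.3² + 1.1²·21.5² + 1.6²·12.9² + 2·[0.66·14.3·21.5·0.36 + 0.96·14.3·12.9·0.41 + 1.76·21.5·12.9·0.51] = 1058.95 + 789.214 = 1848.16.
Under uncorrelated errors the observed covariances equal the true-score covariances, so only the own-variance terms attenuate.
True-score variance = [0.6²·14.3²·0.55 + 1.1²·21.5²·0.89 + 1.6²·12.9²·0.67] + 789.214 = 823.712 + 789.214 = 1612.93.
Reliability = 1612.93 / 1848.16 = 0.8727.

0.8727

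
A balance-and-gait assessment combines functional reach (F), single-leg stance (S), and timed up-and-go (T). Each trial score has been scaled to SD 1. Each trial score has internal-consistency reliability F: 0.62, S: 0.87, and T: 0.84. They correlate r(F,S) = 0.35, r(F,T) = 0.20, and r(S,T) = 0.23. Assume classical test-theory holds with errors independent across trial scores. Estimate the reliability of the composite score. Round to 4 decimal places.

Var(F+S+T) = 3 + 2·[0.35 + 0.20 + 0.23] = 3 + 1.56 = 4.56.
Because errors are independent across components, Cov(Tᵢ,Tⱼ) = Cov(Xᵢ,Xⱼ); the off-diagonal part of the true-score variance is the same as above.
True-score variance = [0.62 + 0.87 + 0.84] + 1.56 = 2.33 + 1.56 = 3.89.
Reliability = 3.89 / 4.56 = 0.8531.

0.8531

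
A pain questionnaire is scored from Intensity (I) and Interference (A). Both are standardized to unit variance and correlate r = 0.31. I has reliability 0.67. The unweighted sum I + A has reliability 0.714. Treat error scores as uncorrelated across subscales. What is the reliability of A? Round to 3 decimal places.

Var(I+A) = 2 + 2·0.31 = 2.620.
True-score variance = ρ_I + ρ_A + 2·0.31, so 0.714 = (0.67 + ρ_A + 0.62) / 2.620.
ρ_A = 0.714·2.620 − 0.67 − 0.62 = 0.581.

0.581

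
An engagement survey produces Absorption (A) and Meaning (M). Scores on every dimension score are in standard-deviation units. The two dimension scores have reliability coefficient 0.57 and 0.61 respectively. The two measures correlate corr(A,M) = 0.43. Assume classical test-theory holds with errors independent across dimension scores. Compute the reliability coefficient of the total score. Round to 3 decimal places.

0.713

Var(A+M) = 2 + 2·[0.43] = 2 + 0.86 = 2.86.
With uncorrelated errors the cross-covariances are all true-score covariance, so they carry over unchanged; only the diagonal terms shrink to ρᵢσᵢ².
True-score variance = [0.57 + 0.61] + 0.86 = 1.18 + 0.86 = 2.04.
Reliability = 2.04 / 2.86 = 0.713.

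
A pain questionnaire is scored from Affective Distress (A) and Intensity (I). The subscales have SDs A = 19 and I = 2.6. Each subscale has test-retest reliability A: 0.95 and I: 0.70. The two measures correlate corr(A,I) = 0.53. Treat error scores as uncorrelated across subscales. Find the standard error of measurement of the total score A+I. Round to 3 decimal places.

4.481

Var(total) = 367.76 + 52.364 = 420.124.
True-score variance = 347.682 + 52.364 = 400.046, so reliability = 0.9522.
Error variance = 420.124 − 400.046 = 20.078; SEM = √20.078 = 4.481.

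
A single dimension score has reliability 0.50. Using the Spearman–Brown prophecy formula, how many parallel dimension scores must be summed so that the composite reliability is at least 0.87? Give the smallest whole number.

7

k ≥ ρ*(1−ρ₁)/(ρ₁(1−ρ*)) = 0.87·0.50 / (0.50·0.13) = 6.692.
Smallest integer k = 7.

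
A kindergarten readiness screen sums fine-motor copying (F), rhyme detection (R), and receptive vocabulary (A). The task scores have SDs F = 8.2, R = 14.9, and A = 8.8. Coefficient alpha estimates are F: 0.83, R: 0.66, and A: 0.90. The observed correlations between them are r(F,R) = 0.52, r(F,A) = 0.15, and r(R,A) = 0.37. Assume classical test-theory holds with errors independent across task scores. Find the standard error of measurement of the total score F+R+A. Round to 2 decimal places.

9.73

Var(total) = 366.69 + 245.744 = 612.434.
True-score variance = 272.032 + 245.744 = 517.776, so reliability = 0.8454.
Error variance = 612.434 − 517.776 = 94.6582; SEM = √94.6582 = 9.73.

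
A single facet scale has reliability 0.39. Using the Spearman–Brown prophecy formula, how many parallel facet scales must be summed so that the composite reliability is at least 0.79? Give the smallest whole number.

6

k ≥ ρ*(1−ρ₁)/(ρ₁(1−ρ*)) = 0.79·0.61 / (0.39·0.21) = 5.884.
Smallest integer k = 6.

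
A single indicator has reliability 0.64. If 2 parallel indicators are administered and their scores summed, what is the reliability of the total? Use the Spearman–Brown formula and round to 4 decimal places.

0.7805

ρ_k = kρ / (1 + (k−1)ρ) = 2·0.64 / (1 + 1·0.64) = 1.280 / 1.640 = 0.7805.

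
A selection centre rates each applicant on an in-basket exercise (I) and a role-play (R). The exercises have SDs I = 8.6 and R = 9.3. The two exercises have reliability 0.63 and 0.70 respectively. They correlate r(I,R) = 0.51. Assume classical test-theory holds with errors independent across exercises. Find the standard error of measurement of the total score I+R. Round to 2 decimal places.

Var(total) = 160.45 + 81.5796 = 242.03.
True-score variance = 107.138 + 81.5796 = 188.717, so reliability = 0.7797.
Error variance = 242.03 − 188.717 = 53.3122; SEM = √53.3122 = 7.30.

7.30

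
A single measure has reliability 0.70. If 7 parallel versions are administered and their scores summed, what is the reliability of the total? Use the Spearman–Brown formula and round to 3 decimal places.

0.942

ρ_k = kρ / (1 + (k−1)ρ) = 7·0.70 / (1 + 6·0.70) = 4.900 / 5.200 = 0.942.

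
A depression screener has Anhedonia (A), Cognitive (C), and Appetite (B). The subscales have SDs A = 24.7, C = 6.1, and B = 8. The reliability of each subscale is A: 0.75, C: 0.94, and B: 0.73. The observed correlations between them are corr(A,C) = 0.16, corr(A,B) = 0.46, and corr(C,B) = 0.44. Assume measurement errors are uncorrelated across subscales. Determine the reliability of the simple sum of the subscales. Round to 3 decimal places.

0.825

Var(A+C+B) = 24.7² + 6.1² + 8² + 2·[24.7·6.1·0.16 + 24.7·8·0.46 + 6.1·8·0.44] = 711.3 + 272.95 = 984.25.
Under uncorrelated errors the observed covariances equal the true-score covariances, so only the own-variance terms attenuate.
True-score variance = [24.7²·0.75 + 6.1²·0.94 + 8²·0.73] + 272.95 = 539.265 + 272.95 = 812.215.
Reliability = 812.215 / 984.25 = 0.825.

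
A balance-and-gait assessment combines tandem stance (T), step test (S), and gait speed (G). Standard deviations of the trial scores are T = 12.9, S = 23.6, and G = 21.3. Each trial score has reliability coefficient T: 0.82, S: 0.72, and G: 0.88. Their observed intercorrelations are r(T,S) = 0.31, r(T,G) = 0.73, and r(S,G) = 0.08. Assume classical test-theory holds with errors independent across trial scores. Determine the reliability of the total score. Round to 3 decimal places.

0.870

Var(T+S+G) = 12.9² + 23.6² + 21.3² + 2·[12.9·23.6·0.31 + 12.9·21.3·0.73 + 23.6·21.3·0.08] = 1177.06 + 670.346 = 1847.41.
Under uncorrelated errors the observed covariances equal the true-score covariances, so only the own-variance terms attenuate.
True-score variance = [12.9²·0.82 + 23.6²·0.72 + 21.3²·0.88] + 670.346 = 936.715 + 670.346 = 1607.06.
Reliability = 1607.06 / 1847.41 = 0.870.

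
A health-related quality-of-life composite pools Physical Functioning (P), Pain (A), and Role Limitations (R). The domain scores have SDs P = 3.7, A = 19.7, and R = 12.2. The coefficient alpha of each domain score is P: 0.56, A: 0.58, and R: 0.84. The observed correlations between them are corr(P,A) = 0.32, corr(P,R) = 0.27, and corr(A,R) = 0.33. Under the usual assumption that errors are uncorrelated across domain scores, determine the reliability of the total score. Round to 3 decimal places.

0.753

Var(P+A+R) = 3.7² + 19.7² + 12.2² + 2·[3.7·19.7·0.32 + 3.7·12.2·0.27 + 19.7·12.2·0.33] = 550.62 + 229.65 = 780.27.
Because errors are independent across components, Cov(Tᵢ,Tⱼ) = Cov(Xᵢ,Xⱼ); the off-diagonal part of the true-score variance is the same as above.
True-score variance = [3.7²·0.56 + 19.7²·0.58 + 12.2²·0.84] + 229.65 = 357.784 + 229.65 = 587.434.
Reliability = 587.434 / 780.27 = 0.753.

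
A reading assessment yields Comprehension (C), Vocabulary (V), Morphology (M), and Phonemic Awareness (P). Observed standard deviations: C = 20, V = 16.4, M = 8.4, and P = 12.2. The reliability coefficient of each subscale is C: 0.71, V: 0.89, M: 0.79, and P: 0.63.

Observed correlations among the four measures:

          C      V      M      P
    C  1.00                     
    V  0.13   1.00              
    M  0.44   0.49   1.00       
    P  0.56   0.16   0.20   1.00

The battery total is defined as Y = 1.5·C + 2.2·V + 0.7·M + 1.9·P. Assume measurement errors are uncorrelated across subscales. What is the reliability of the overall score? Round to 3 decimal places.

0.865

Var(Y) = 1.5²·20² + 2.2²·16.4² + 0.7²·8.4² + 1.9²·12.2² + 2·[3.3·20·16.4·0.13 + 1.05·20·8.4·0.44 + 2.85·20·12.2·0.56 + 1.54·16.4·8.4·0.49 + 4.18·16.4·12.2·0.16 + 1.33·8.4·12.2·0.20] = 2773.65 + 1745.56 = 4519.21.
Under uncorrelated errors the observed covariances equal the true-score covariances, so only the own-variance terms attenuate.
True-score variance = [1.5²·20²·0.71 + 2.2²·16.4²·0.89 + 0.7²·8.4²·0.79 + 1.9²·12.2²·0.63] + 1745.56 = 2163.39 + 1745.56 = 3908.95.
Reliability = 3908.95 / 4519.21 = 0.865.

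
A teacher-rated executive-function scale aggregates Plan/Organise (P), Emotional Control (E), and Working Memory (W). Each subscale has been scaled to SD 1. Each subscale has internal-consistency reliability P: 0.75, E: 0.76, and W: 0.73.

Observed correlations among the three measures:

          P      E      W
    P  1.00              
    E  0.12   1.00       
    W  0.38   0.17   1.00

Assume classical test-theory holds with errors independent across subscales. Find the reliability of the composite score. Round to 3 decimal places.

0.825

Var(P+E+W) = 3 + 2·[0.12 + 0.38 + 0.17] = 3 + 1.34 = 4.34.
Under uncorrelated errors the observed covariances equal the true-score covariances, so only the own-variance terms attenuate.
True-score variance = [0.75 + 0.76 + 0.73] + 1.34 = 2.24 + 1.34 = 3.58.
Reliability = 3.58 / 4.34 = 0.825.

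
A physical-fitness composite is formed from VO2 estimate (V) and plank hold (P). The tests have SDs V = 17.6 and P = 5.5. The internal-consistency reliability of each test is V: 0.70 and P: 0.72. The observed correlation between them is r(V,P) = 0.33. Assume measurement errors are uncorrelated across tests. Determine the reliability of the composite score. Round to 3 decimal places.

Var(V+P) = 17.6² + 5.5² + 2·[17.6·5.5·0.33] = 340.01 + 63.888 = 403.898.
Because errors are independent across components, Cov(Tᵢ,Tⱼ) = Cov(Xᵢ,Xⱼ); the off-diagonal part of the true-score variance is the same as above.
True-score variance = [17.6²·0.70 + 5.5²·0.72] + 63.888 = 238.612 + 63.888 = 302.5.
Reliability = 302.5 / 403.898 = 0.749.

0.749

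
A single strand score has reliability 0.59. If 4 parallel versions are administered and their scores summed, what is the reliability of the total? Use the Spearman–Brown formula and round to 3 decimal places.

0.852

ρ_k = kρ / (1 + (k−1)ρ) = 4·0.59 / (1 + 3·0.59) = 2.360 / 2.770 = 0.852.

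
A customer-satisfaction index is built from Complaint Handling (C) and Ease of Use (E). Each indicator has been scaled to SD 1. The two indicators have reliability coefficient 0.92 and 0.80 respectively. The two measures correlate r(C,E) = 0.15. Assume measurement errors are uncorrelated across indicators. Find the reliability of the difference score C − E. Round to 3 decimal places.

0.835

Var(C−E) = 1 + 1 − 2·0.15 = 2 − 0.3 = 1.7.
With uncorrelated errors the cross-covariances are all true-score covariance, so they carry over unchanged; only the diagonal terms shrink to ρᵢσᵢ².
True-score variance = [0.92 + 0.80] − 0.3 = 1.72 − 0.3 = 1.42.
Reliability = 1.42 / 1.7 = 0.835.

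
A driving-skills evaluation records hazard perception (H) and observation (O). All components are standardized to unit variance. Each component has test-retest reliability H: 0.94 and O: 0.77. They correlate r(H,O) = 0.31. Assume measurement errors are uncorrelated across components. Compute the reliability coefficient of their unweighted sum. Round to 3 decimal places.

0.889

Var(H+O) = 2 + 2·[0.31] = 2 + 0.62 = 2.62.
Because errors are independent across components, Cov(Tᵢ,Tⱼ) = Cov(Xᵢ,Xⱼ); the off-diagonal part of the true-score variance is the same as above.
True-score variance = [0.94 + 0.77] + 0.62 = 1.71 + 0.62 = 2.33.
Reliability = 2.33 / 2.62 = 0.889.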